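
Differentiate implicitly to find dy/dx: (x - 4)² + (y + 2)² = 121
Differentiate both sides with respect to x, treating y as y(x). By the chain rule, any term containing y contributes a factor of y' = dy/dx when we differentiate it.

Move every term to one side and write the relation as F(x, y) = 0. Term by term,
  d/dx[(x - 4)^2] = 2x - 8
  d/dx[(y + 2)^2] = 2·y'(y + 2)
  d/dx[-121] = 0

The pieces without y' make up ∂F/∂x and the coefficient of y' is ∂F/∂y:
  ∂F/∂x = 2x - 8,
  ∂F/∂y = 2y + 4.

Since d/dx[F] = ∂F/∂x + (∂F/∂y)·y' = 0, solve for y':
  (∂F/∂y)·y' = -∂F/∂x
  dy/dx = -(∂F/∂x)/(∂F/∂y) = -(2x - 8)/(2y + 4) = (4 - x)/(y + 2)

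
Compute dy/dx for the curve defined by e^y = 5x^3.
Differentiate both sides with respect to x, treating y as y(x). By the chain rule, any term containing y contributes a factor of y' = dy/dx when we differentiate it.

Move every term to one side and write the relation as F(x, y) = 0. Term by term,
  d/dx[-5x^3] = -15x^2
  d/dx[e^(y)] = y'·e^(y)

The pieces without y' make up ∂F/∂x and the coefficient of y' is ∂F/∂y:
  ∂F/∂x = -15x^2,
  ∂F/∂y = e^(y).

Since d/dx[F] = ∂F/∂x + (∂F/∂y)·y' = 0, solve for y':
  (∂F/∂y)·y' = -∂F/∂x
  dy/dx = -(∂F/∂x)/(∂F/∂y) = -(-15x^2)/(e^(y)) = 15x^2e^(-y)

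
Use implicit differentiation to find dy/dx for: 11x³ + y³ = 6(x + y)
Apply d/dx to both sides, remembering that y depends on x. Each occurrence of y therefore brings in a y' = dy/dx via the chain rule.

With F(x, y) equal to the left-hand side minus the right, differentiate F term by term:
  d/dx[11x^3] = 33x^2
  d/dx[-6x] = -6
  d/dx[y^3] = 3y^2·y'
  d/dx[-6y] = -6·y'
Adding these up, d/dx[F] = 0 becomes
  (33x^2 - 6) + (3y^2 - 6)·y' = 0,
so isolating y',
  dy/dx = -(33x^2 - 6)/(3y^2 - 6) = (2 - 11x^2)/(y^2 - 2)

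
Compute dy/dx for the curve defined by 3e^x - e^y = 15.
Differentiate the relation implicitly: treat y = y(x) and apply the chain rule, so every y-derivative picks up a y' = dy/dx factor.

With everything moved to the left-hand side, differentiate term by term:
  d/dx[3e^(x)] = 3e^(x)
  d/dx[-e^(y)] = -y'·e^(y)
  d/dx[-15] = 0

Separating the contributions that come from x directly and those that come through y:
  without y':      3e^(x)
  multiplying y':  -e^(y)

so (3e^(x)) + (-e^(y))·y' = 0, and therefore
  dy/dx = -(3e^(x))/(-e^(y)) = 3e^(x - y)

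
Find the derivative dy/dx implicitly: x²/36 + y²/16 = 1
Differentiate the relation implicitly: treat y = y(x) and apply the chain rule, so every y-derivative picks up a y' = dy/dx factor.

With everything moved to the left-hand side, differentiate term by term:
  d/dx[x^2/36] = x/18
  d/dx[y^2/16] = y·y'/8
  d/dx[-1] = 0

Separating the contributions that come from x directly and those that come through y:
  without y':      x/18
  multiplying y':  y/8

so (x/18) + (y/8)·y' = 0, and therefore
  dy/dx = -(x/18)/(y/8) = -4x/(9y)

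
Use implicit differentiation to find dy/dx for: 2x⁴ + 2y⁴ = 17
Apply d/dx to both sides, remembering that y depends on x. Each occurrence of y therefore brings in a y' = dy/dx via the chain rule.

With F(x, y) equal to the left-hand side minus the right, differentiate F term by term:
  d/dx[2x^4] = 8x^3
  d/dx[2y^4] = 8y^3·y'
  d/dx[-17] = 0
Adding these up, d/dx[F] = 0 becomes
  (8x^3) + (8y^3)·y' = 0,
so isolating y',
  dy/dx = -(8x^3)/(8y^3) = -x^3/y^3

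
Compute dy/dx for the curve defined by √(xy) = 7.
Differentiate both sides with respect to x, treating y as y(x). By the chain rule, any term containing y contributes a factor of y' = dy/dx when we differentiate it.

Move every term to one side and write the relation as F(x, y) = 0. Term by term,
  d/dx[√(xy)] = √(xy)(x·y'/2 + y/2)/(xy)
  d/dx[-7] = 0

The pieces without y' make up ∂F/∂x and the coefficient of y' is ∂F/∂y:
  ∂F/∂x = √(xy)/(2x),
  ∂F/∂y = √(xy)/(2y).

Since d/dx[F] = ∂F/∂x + (∂F/∂y)·y' = 0, solve for y':
  (∂F/∂y)·y' = -∂F/∂x
  dy/dx = -(∂F/∂x)/(∂F/∂y) = -(√(xy)/(2x))/(√(xy)/(2y)) = -y/x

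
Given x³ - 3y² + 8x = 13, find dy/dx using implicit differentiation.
Take d/dx of both sides. Since y is implicitly a function of x, the chain rule attaches a y' = dy/dx factor whenever we differentiate through y.

Set F(x, y) = (left side) − (right side), so the curve is F = 0. Differentiating each term of F:
  d/dx[x^3] = 3x^2
  d/dx[8x] = 8
  d/dx[-3y^2] = -6y·y'
  d/dx[-13] = 0

Collecting, the y'-free part is the partial derivative in x and the y' coefficient is the partial derivative in y:
  ∂F/∂x = 3x^2 + 8
  ∂F/∂y = -6y

so d/dx[F(x, y(x))] = ∂F/∂x + (∂F/∂y)·y' = 0. Rearranging,
  dy/dx = -(∂F/∂x)/(∂F/∂y) = -(3x^2 + 8)/(-6y) = (3x^2 + 8)/(6y)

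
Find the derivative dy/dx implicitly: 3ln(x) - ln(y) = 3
Take d/dx of both sides. Since y is implicitly a function of x, the chain rule attaches a y' = dy/dx factor whenever we differentiate through y.

Set F(x, y) = (left side) − (right side), so the curve is F = 0. Differentiating each term of F:
  d/dx[3ln(x)] = 3/x
  d/dx[-ln(y)] = -y'/y
  d/dx[-3] = 0

Collecting, the y'-free part is the partial derivative in x and the y' coefficient is the partial derivative in y:
  ∂F/∂x = 3/x
  ∂F/∂y = -1/y

so d/dx[F(x, y(x))] = ∂F/∂x + (∂F/∂y)·y' = 0. Rearranging,
  dy/dx = -(∂F/∂x)/(∂F/∂y) = -(3/x)/(-1/y) = 3y/x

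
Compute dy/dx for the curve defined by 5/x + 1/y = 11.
Apply d/dx to both sides, remembering that y depends on x. Each occurrence of y therefore brings in a y' = dy/dx via the chain rule.

With F(x, y) equal to the left-hand side minus the right, differentiate F term by term:
  d/dx[1/y] = -y'/y^2
  d/dx[5/x] = -5/x^2
  d/dx[-11] = 0
Adding these up, d/dx[F] = 0 becomes
  (-5/x^2) + (-1/y^2)·y' = 0,
so isolating y',
  dy/dx = -(-5/x^2)/(-1/y^2) = -5y^2/x^2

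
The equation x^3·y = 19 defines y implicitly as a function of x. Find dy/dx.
Differentiate the relation implicitly: treat y = y(x) and apply the chain rule, so every y-derivative picks up a y' = dy/dx factor.

With everything moved to the left-hand side, differentiate term by term:
  d/dx[x^3y] = x^3·y' + 3x^2y
  d/dx[-19] = 0

Separating the contributions that come from x directly and those that come through y:
  without y':      3x^2y
  multiplying y':  x^3

so (3x^2y) + (x^3)·y' = 0, and therefore
  dy/dx = -(3x^2y)/(x^3) = -3y/x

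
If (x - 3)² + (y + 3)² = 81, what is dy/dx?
Differentiate both sides with respect to x, treating y as y(x). By the chain rule, any term containing y contributes a factor of y' = dy/dx when we differentiate it.

Move every term to one side and write the relation as F(x, y) = 0. Term by term,
  d/dx[(x - 3)^2] = 2x - 6
  d/dx[(y + 3)^2] = 2·y'(y + 3)
  d/dx[-81] = 0

The pieces without y' make up ∂F/∂x and the coefficient of y' is ∂F/∂y:
  ∂F/∂x = 2x - 6,
  ∂F/∂y = 2y + 6.

Since d/dx[F] = ∂F/∂x + (∂F/∂y)·y' = 0, solve for y':
  (∂F/∂y)·y' = -∂F/∂x
  dy/dx = -(∂F/∂x)/(∂F/∂y) = -(2x - 6)/(2y + 6) = (3 - x)/(y + 3)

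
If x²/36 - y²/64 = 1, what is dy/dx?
Differentiate both sides with respect to x, treating y as y(x). By the chain rule, any term containing y contributes a factor of y' = dy/dx when we differentiate it.

Move every term to one side and write the relation as F(x, y) = 0. Term by term,
  d/dx[x^2/36] = x/18
  d/dx[-y^2/64] = -y·y'/32
  d/dx[-1] = 0

The pieces without y' make up ∂F/∂x and the coefficient of y' is ∂F/∂y:
  ∂F/∂x = x/18,
  ∂F/∂y = -y/32.

Since d/dx[F] = ∂F/∂x + (∂F/∂y)·y' = 0, solve for y':
  (∂F/∂y)·y' = -∂F/∂x
  dy/dx = -(∂F/∂x)/(∂F/∂y) = -(x/18)/(-y/32) = 16x/(9y)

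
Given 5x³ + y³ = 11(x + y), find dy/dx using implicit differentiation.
Differentiate the relation implicitly: treat y = y(x) and apply the chain rule, so every y-derivative picks up a y' = dy/dx factor.

With everything moved to the left-hand side, differentiate term by term:
  d/dx[5x^3] = 15x^2
  d/dx[-11x] = -11
  d/dx[y^3] = 3y^2·y'
  d/dx[-11y] = -11·y'

Separating the contributions that come from x directly and those that come through y:
  without y':      15x^2 - 11
  multiplying y':  3y^2 - 11

so (15x^2 - 11) + (3y^2 - 11)·y' = 0, and therefore
  dy/dx = -(15x^2 - 11)/(3y^2 - 11) = (11 - 15x^2)/(3y^2 - 11)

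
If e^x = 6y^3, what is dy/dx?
Take d/dx of both sides. Since y is implicitly a function of x, the chain rule attaches a y' = dy/dx factor whenever we differentiate through y.

Set F(x, y) = (left side) − (right side), so the curve is F = 0. Differentiating each term of F:
  d/dx[-6y^3] = -18y^2·y'
  d/dx[e^(x)] = e^(x)

Collecting, the y'-free part is the partial derivative in x and the y' coefficient is the partial derivative in y:
  ∂F/∂x = e^(x)
  ∂F/∂y = -18y^2

so d/dx[F(x, y(x))] = ∂F/∂x + (∂F/∂y)·y' = 0. Rearranging,
  dy/dx = -(∂F/∂x)/(∂F/∂y) = -(e^(x))/(-18y^2) = e^(x)/(18y^2)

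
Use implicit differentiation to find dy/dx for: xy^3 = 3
Apply d/dx to both sides, remembering that y depends on x. Each occurrence of y therefore brings in a y' = dy/dx via the chain rule.

With F(x, y) equal to the left-hand side minus the right, differentiate F term by term:
  d/dx[xy^3] = 3xy^2·y' + y^3
  d/dx[-3] = 0
Adding these up, d/dx[F] = 0 becomes
  (y^3) + (3xy^2)·y' = 0,
so isolating y',
  dy/dx = -(y^3)/(3xy^2) = -y/(3x)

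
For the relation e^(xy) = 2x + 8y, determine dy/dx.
Take d/dx of both sides. Since y is implicitly a function of x, the chain rule attaches a y' = dy/dx factor whenever we differentiate through y.

Set F(x, y) = (left side) − (right side), so the curve is F = 0. Differentiating each term of F:
  d/dx[-2x] = -2
  d/dx[-8y] = -8·y'
  d/dx[e^(xy)] = (x·y' + y)·e^(xy)

Collecting, the y'-free part is the partial derivative in x and the y' coefficient is the partial derivative in y:
  ∂F/∂x = y·e^(xy) - 2
  ∂F/∂y = x·e^(xy) - 8

so d/dx[F(x, y(x))] = ∂F/∂x + (∂F/∂y)·y' = 0. Rearranging,
  dy/dx = -(∂F/∂x)/(∂F/∂y) = -(y·e^(xy) - 2)/(x·e^(xy) - 8) = (-y·e^(xy) + 2)/(x·e^(xy) - 8)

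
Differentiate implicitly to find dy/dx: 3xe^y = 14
Differentiate the relation implicitly: treat y = y(x) and apply the chain rule, so every y-derivative picks up a y' = dy/dx factor.

With everything moved to the left-hand side, differentiate term by term:
  d/dx[3x·e^(y)] = 3x·y'·e^(y) + 3e^(y)
  d/dx[-14] = 0

Separating the contributions that come from x directly and those that come through y:
  without y':      3e^(y)
  multiplying y':  3x·e^(y)

so (3e^(y)) + (3x·e^(y))·y' = 0, and therefore
  dy/dx = -(3e^(y))/(3x·e^(y)) = -1/x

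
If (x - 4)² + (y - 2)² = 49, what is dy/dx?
Differentiate both sides with respect to x, treating y as y(x). By the chain rule, any term containing y contributes a factor of y' = dy/dx when we differentiate it.

Move every term to one side and write the relation as F(x, y) = 0. Term by term,
  d/dx[(x - 4)^2] = 2x - 8
  d/dx[(y - 2)^2] = 2·y'(y - 2)
  d/dx[-49] = 0

The pieces without y' make up ∂F/∂x and the coefficient of y' is ∂F/∂y:
  ∂F/∂x = 2x - 8,
  ∂F/∂y = 2y - 4.

Since d/dx[F] = ∂F/∂x + (∂F/∂y)·y' = 0, solve for y':
  (∂F/∂y)·y' = -∂F/∂x
  dy/dx = -(∂F/∂x)/(∂F/∂y) = -(2x - 8)/(2y - 4) = (4 - x)/(y - 2)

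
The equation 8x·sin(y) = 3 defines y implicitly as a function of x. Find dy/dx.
Apply d/dx to both sides, remembering that y depends on x. Each occurrence of y therefore brings in a y' = dy/dx via the chain rule.

With F(x, y) equal to the left-hand side minus the right, differentiate F term by term:
  d/dx[8x·sin(y)] = 8x·y'·cos(y) + 8sin(y)
  d/dx[-3] = 0
Adding these up, d/dx[F] = 0 becomes
  (8sin(y)) + (8x·cos(y))·y' = 0,
so isolating y',
  dy/dx = -(8sin(y))/(8x·cos(y)) = -tan(y)/x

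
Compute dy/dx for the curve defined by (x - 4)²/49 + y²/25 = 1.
Differentiate both sides with respect to x, treating y as y(x). By the chain rule, any term containing y contributes a factor of y' = dy/dx when we differentiate it.

Move every term to one side and write the relation as F(x, y) = 0. Term by term,
  d/dx[y^2/25] = 2y·y'/25
  d/dx[(x - 4)^2/49] = 2x/49 - 8/49
  d/dx[-1] = 0

The pieces without y' make up ∂F/∂x and the coefficient of y' is ∂F/∂y:
  ∂F/∂x = 2x/49 - 8/49,
  ∂F/∂y = 2y/25.

Since d/dx[F] = ∂F/∂x + (∂F/∂y)·y' = 0, solve for y':
  (∂F/∂y)·y' = -∂F/∂x
  dy/dx = -(∂F/∂x)/(∂F/∂y) = -(2x/49 - 8/49)/(2y/25)
        = -(2(x - 4)/49)/(2y/25) = 25(4 - x)/(49y)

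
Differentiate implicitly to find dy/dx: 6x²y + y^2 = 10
Differentiate both sides with respect to x, treating y as y(x). By the chain rule, any term containing y contributes a factor of y' = dy/dx when we differentiate it.

Move every term to one side and write the relation as F(x, y) = 0. Term by term,
  d/dx[6x^2y] = 6x^2·y' + 12xy
  d/dx[y^2] = 2y·y'
  d/dx[-10] = 0

The pieces without y' make up ∂F/∂x and the coefficient of y' is ∂F/∂y:
  ∂F/∂x = 12xy,
  ∂F/∂y = 6x^2 + 2y.

Since d/dx[F] = ∂F/∂x + (∂F/∂y)·y' = 0, solve for y':
  (∂F/∂y)·y' = -∂F/∂x
  dy/dx = -(∂F/∂x)/(∂F/∂y) = -(12xy)/(6x^2 + 2y) = -6xy/(3x^2 + y)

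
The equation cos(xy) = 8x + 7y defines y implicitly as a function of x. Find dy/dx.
Differentiate both sides with respect to x, treating y as y(x). By the chain rule, any term containing y contributes a factor of y' = dy/dx when we differentiate it.

Move every term to one side and write the relation as F(x, y) = 0. Term by term,
  d/dx[-8x] = -8
  d/dx[-7y] = -7·y'
  d/dx[cos(xy)] = -(x·y' + y)·sin(xy)

The pieces without y' make up ∂F/∂x and the coefficient of y' is ∂F/∂y:
  ∂F/∂x = -y·sin(xy) - 8,
  ∂F/∂y = -x·sin(xy) - 7.

Since d/dx[F] = ∂F/∂x + (∂F/∂y)·y' = 0, solve for y':
  (∂F/∂y)·y' = -∂F/∂x
  dy/dx = -(∂F/∂x)/(∂F/∂y) = -(-y·sin(xy) - 8)/(-x·sin(xy) - 7) = -(y·sin(xy) + 8)/(x·sin(xy) + 7)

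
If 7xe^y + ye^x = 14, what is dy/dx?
Differentiate both sides with respect to x, treating y as y(x). By the chain rule, any term containing y contributes a factor of y' = dy/dx when we differentiate it.

Move every term to one side and write the relation as F(x, y) = 0. Term by term,
  d/dx[7x·e^(y)] = 7x·y'·e^(y) + 7e^(y)
  d/dx[y·e^(x)] = y·e^(x) + y'·e^(x)
  d/dx[-14] = 0

The pieces without y' make up ∂F/∂x and the coefficient of y' is ∂F/∂y:
  ∂F/∂x = y·e^(x) + 7e^(y),
  ∂F/∂y = 7x·e^(y) + e^(x).

Since d/dx[F] = ∂F/∂x + (∂F/∂y)·y' = 0, solve for y':
  (∂F/∂y)·y' = -∂F/∂x
  dy/dx = -(∂F/∂x)/(∂F/∂y) = -(y·e^(x) + 7e^(y))/(7x·e^(y) + e^(x)) = (-y·e^(x) - 7e^(y))/(7x·e^(y) + e^(x))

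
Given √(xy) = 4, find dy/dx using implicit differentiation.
Take d/dx of both sides. Since y is implicitly a function of x, the chain rule attaches a y' = dy/dx factor whenever we differentiate through y.

Set F(x, y) = (left side) − (right side), so the curve is F = 0. Differentiating each term of F:
  d/dx[√(xy)] = √(xy)(x·y'/2 + y/2)/(xy)
  d/dx[-4] = 0

Collecting, the y'-free part is the partial derivative in x and the y' coefficient is the partial derivative in y:
  ∂F/∂x = √(xy)/(2x)
  ∂F/∂y = √(xy)/(2y)

so d/dx[F(x, y(x))] = ∂F/∂x + (∂F/∂y)·y' = 0. Rearranging,
  dy/dx = -(∂F/∂x)/(∂F/∂y) = -(√(xy)/(2x))/(√(xy)/(2y)) = -y/x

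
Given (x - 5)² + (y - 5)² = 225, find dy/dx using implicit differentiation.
Take d/dx of both sides. Since y is implicitly a function of x, the chain rule attaches a y' = dy/dx factor whenever we differentiate through y.

Set F(x, y) = (left side) − (right side), so the curve is F = 0. Differentiating each term of F:
  d/dx[(x - 5)^2] = 2x - 10
  d/dx[(y - 5)^2] = 2·y'(y - 5)
  d/dx[-225] = 0

Collecting, the y'-free part is the partial derivative in x and the y' coefficient is the partial derivative in y:
  ∂F/∂x = 2x - 10
  ∂F/∂y = 2y - 10

so d/dx[F(x, y(x))] = ∂F/∂x + (∂F/∂y)·y' = 0. Rearranging,
  dy/dx = -(∂F/∂x)/(∂F/∂y) = -(2x - 10)/(2y - 10) = (5 - x)/(y - 5)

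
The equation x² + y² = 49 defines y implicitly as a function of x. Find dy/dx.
Apply d/dx to both sides, remembering that y depends on x. Each occurrence of y therefore brings in a y' = dy/dx via the chain rule.

With F(x, y) equal to the left-hand side minus the right, differentiate F term by term:
  d/dx[x^2] = 2x
  d/dx[y^2] = 2y·y'
  d/dx[-49] = 0
Adding these up, d/dx[F] = 0 becomes
  (2x) + (2y)·y' = 0,
so isolating y',
  dy/dx = -(2x)/(2y) = -x/y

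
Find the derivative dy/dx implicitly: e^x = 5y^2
Differentiate the relation implicitly: treat y = y(x) and apply the chain rule, so every y-derivative picks up a y' = dy/dx factor.

With everything moved to the left-hand side, differentiate term by term:
  d/dx[-5y^2] = -10y·y'
  d/dx[e^(x)] = e^(x)

Separating the contributions that come from x directly and those that come through y:
  without y':      e^(x)
  multiplying y':  -10y

so (e^(x)) + (-10y)·y' = 0, and therefore
  dy/dx = -(e^(x))/(-10y) = e^(x)/(10y)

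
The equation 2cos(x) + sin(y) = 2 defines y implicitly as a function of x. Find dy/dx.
Take d/dx of both sides. Since y is implicitly a function of x, the chain rule attaches a y' = dy/dx factor whenever we differentiate through y.

Set F(x, y) = (left side) − (right side), so the curve is F = 0. Differentiating each term of F:
  d/dx[sin(y)] = y'·cos(y)
  d/dx[2cos(x)] = -2sin(x)
  d/dx[-2] = 0

Collecting, the y'-free part is the partial derivative in x and the y' coefficient is the partial derivative in y:
  ∂F/∂x = -2sin(x)
  ∂F/∂y = cos(y)

so d/dx[F(x, y(x))] = ∂F/∂x + (∂F/∂y)·y' = 0. Rearranging,
  dy/dx = -(∂F/∂x)/(∂F/∂y) = -(-2sin(x))/(cos(y)) = 2sin(x)/cos(y)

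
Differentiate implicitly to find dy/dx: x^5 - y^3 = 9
Apply d/dx to both sides, remembering that y depends on x. Each occurrence of y therefore brings in a y' = dy/dx via the chain rule.

With F(x, y) equal to the left-hand side minus the right, differentiate F term by term:
  d/dx[x^5] = 5x^4
  d/dx[-y^3] = -3y^2·y'
  d/dx[-9] = 0
Adding these up, d/dx[F] = 0 becomes
  (5x^4) + (-3y^2)·y' = 0,
so isolating y',
  dy/dx = -(5x^4)/(-3y^2) = 5x^4/(3y^2)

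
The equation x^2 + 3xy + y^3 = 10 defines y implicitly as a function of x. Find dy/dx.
Take d/dx of both sides. Since y is implicitly a function of x, the chain rule attaches a y' = dy/dx factor whenever we differentiate through y.

Set F(x, y) = (left side) − (right side), so the curve is F = 0. Differentiating each term of F:
  d/dx[x^2] = 2x
  d/dx[3xy] = 3x·y' + 3y
  d/dx[y^3] = 3y^2·y'
  d/dx[-10] = 0

Collecting, the y'-free part is the partial derivative in x and the y' coefficient is the partial derivative in y:
  ∂F/∂x = 2x + 3y
  ∂F/∂y = 3x + 3y^2

so d/dx[F(x, y(x))] = ∂F/∂x + (∂F/∂y)·y' = 0. Rearranging,
  dy/dx = -(∂F/∂x)/(∂F/∂y) = -(2x + 3y)/(3x + 3y^2) = (-2x/3 - y)/(x + y^2)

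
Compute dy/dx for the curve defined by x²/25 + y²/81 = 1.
Differentiate both sides with respect to x, treating y as y(x). By the chain rule, any term containing y contributes a factor of y' = dy/dx when we differentiate it.

Move every term to one side and write the relation as F(x, y) = 0. Term by term,
  d/dx[x^2/25] = 2x/25
  d/dx[y^2/81] = 2y·y'/81
  d/dx[-1] = 0

The pieces without y' make up ∂F/∂x and the coefficient of y' is ∂F/∂y:
  ∂F/∂x = 2x/25,
  ∂F/∂y = 2y/81.

Since d/dx[F] = ∂F/∂x + (∂F/∂y)·y' = 0, solve for y':
  (∂F/∂y)·y' = -∂F/∂x
  dy/dx = -(∂F/∂x)/(∂F/∂y) = -(2x/25)/(2y/81) = -81x/(25y)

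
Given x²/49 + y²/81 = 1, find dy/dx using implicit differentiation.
Take d/dx of both sides. Since y is implicitly a function of x, the chain rule attaches a y' = dy/dx factor whenever we differentiate through y.

Set F(x, y) = (left side) − (right side), so the curve is F = 0. Differentiating each term of F:
  d/dx[x^2/49] = 2x/49
  d/dx[y^2/81] = 2y·y'/81
  d/dx[-1] = 0

Collecting, the y'-free part is the partial derivative in x and the y' coefficient is the partial derivative in y:
  ∂F/∂x = 2x/49
  ∂F/∂y = 2y/81

so d/dx[F(x, y(x))] = ∂F/∂x + (∂F/∂y)·y' = 0. Rearranging,
  dy/dx = -(∂F/∂x)/(∂F/∂y) = -(2x/49)/(2y/81) = -81x/(49y)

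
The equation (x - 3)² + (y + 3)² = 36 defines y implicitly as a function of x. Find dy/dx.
Differentiate the relation implicitly: treat y = y(x) and apply the chain rule, so every y-derivative picks up a y' = dy/dx factor.

With everything moved to the left-hand side, differentiate term by term:
  d/dx[(x - 3)^2] = 2x - 6
  d/dx[(y + 3)^2] = 2·y'(y + 3)
  d/dx[-36] = 0

Separating the contributions that come from x directly and those that come through y:
  without y':      2x - 6
  multiplying y':  2y + 6

so (2x - 6) + (2y + 6)·y' = 0, and therefore
  dy/dx = -(2x - 6)/(2y + 6) = (3 - x)/(y + 3)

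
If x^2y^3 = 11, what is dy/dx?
Differentiate both sides with respect to x, treating y as y(x). By the chain rule, any term containing y contributes a factor of y' = dy/dx when we differentiate it.

Move every term to one side and write the relation as F(x, y) = 0. Term by term,
  d/dx[x^2y^3] = 3x^2y^2·y' + 2xy^3
  d/dx[-11] = 0

The pieces without y' make up ∂F/∂x and the coefficient of y' is ∂F/∂y:
  ∂F/∂x = 2xy^3,
  ∂F/∂y = 3x^2y^2.

Since d/dx[F] = ∂F/∂x + (∂F/∂y)·y' = 0, solve for y':
  (∂F/∂y)·y' = -∂F/∂x
  dy/dx = -(∂F/∂x)/(∂F/∂y) = -(2xy^3)/(3x^2y^2) = -2y/(3x)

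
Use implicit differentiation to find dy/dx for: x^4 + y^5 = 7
Differentiate both sides with respect to x, treating y as y(x). By the chain rule, any term containing y contributes a factor of y' = dy/dx when we differentiate it.

Move every term to one side and write the relation as F(x, y) = 0. Term by term,
  d/dx[x^4] = 4x^3
  d/dx[y^5] = 5y^4·y'
  d/dx[-7] = 0

The pieces without y' make up ∂F/∂x and the coefficient of y' is ∂F/∂y:
  ∂F/∂x = 4x^3,
  ∂F/∂y = 5y^4.

Since d/dx[F] = ∂F/∂x + (∂F/∂y)·y' = 0, solve for y':
  (∂F/∂y)·y' = -∂F/∂x
  dy/dx = -(∂F/∂x)/(∂F/∂y) = -(4x^3)/(5y^4) = -4x^3/(5y^4)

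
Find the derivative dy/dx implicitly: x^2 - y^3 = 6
Differentiate the relation implicitly: treat y = y(x) and apply the chain rule, so every y-derivative picks up a y' = dy/dx factor.

With everything moved to the left-hand side, differentiate term by term:
  d/dx[x^2] = 2x
  d/dx[-y^3] = -3y^2·y'
  d/dx[-6] = 0

Separating the contributions that come from x directly and those that come through y:
  without y':      2x
  multiplying y':  -3y^2

so (2x) + (-3y^2)·y' = 0, and therefore
  dy/dx = -(2x)/(-3y^2) = 2x/(3y^2)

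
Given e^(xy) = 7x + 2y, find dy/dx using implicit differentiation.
Take d/dx of both sides. Since y is implicitly a function of x, the chain rule attaches a y' = dy/dx factor whenever we differentiate through y.

Set F(x, y) = (left side) − (right side), so the curve is F = 0. Differentiating each term of F:
  d/dx[-7x] = -7
  d/dx[-2y] = -2·y'
  d/dx[e^(xy)] = (x·y' + y)·e^(xy)

Collecting, the y'-free part is the partial derivative in x and the y' coefficient is the partial derivative in y:
  ∂F/∂x = y·e^(xy) - 7
  ∂F/∂y = x·e^(xy) - 2

so d/dx[F(x, y(x))] = ∂F/∂x + (∂F/∂y)·y' = 0. Rearranging,
  dy/dx = -(∂F/∂x)/(∂F/∂y) = -(y·e^(xy) - 7)/(x·e^(xy) - 2) = (-y·e^(xy) + 7)/(x·e^(xy) - 2)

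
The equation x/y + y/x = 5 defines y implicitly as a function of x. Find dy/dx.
Apply d/dx to both sides, remembering that y depends on x. Each occurrence of y therefore brings in a y' = dy/dx via the chain rule.

With F(x, y) equal to the left-hand side minus the right, differentiate F term by term:
  d/dx[x/y] = -x·y'/y^2 + 1/y
  d/dx[y/x] = y'/x - y/x^2
  d/dx[-5] = 0
Adding these up, d/dx[F] = 0 becomes
  (1/y - y/x^2) + (-x/y^2 + 1/x)·y' = 0,
so isolating y',
  dy/dx = -(1/y - y/x^2)/(-x/y^2 + 1/x)
        = -((x - y)(x + y)/(x^2y))/(-(x - y)(x + y)/(xy^2)) = y/x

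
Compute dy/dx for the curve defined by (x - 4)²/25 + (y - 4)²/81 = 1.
Differentiate the relation implicitly: treat y = y(x) and apply the chain rule, so every y-derivative picks up a y' = dy/dx factor.

With everything moved to the left-hand side, differentiate term by term:
  d/dx[(x - 4)^2/25] = 2x/25 - 8/25
  d/dx[(y - 4)^2/81] = 2·y'(y - 4)/81
  d/dx[-1] = 0

Separating the contributions that come from x directly and those that come through y:
  without y':      2x/25 - 8/25
  multiplying y':  2y/81 - 8/81

so (2x/25 - 8/25) + (2y/81 - 8/81)·y' = 0, and therefore
  dy/dx = -(2x/25 - 8/25)/(2y/81 - 8/81)
        = -(2(x - 4)/25)/(2(y - 4)/81) = 81(4 - x)/(25(y - 4))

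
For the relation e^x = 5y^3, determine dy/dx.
Differentiate both sides with respect to x, treating y as y(x). By the chain rule, any term containing y contributes a factor of y' = dy/dx when we differentiate it.

Move every term to one side and write the relation as F(x, y) = 0. Term by term,
  d/dx[-5y^3] = -15y^2·y'
  d/dx[e^(x)] = e^(x)

The pieces without y' make up ∂F/∂x and the coefficient of y' is ∂F/∂y:
  ∂F/∂x = e^(x),
  ∂F/∂y = -15y^2.

Since d/dx[F] = ∂F/∂x + (∂F/∂y)·y' = 0, solve for y':
  (∂F/∂y)·y' = -∂F/∂x
  dy/dx = -(∂F/∂x)/(∂F/∂y) = -(e^(x))/(-15y^2) = e^(x)/(15y^2)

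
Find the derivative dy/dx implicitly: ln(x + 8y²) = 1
Take d/dx of both sides. Since y is implicitly a function of x, the chain rule attaches a y' = dy/dx factor whenever we differentiate through y.

Set F(x, y) = (left side) − (right side), so the curve is F = 0. Differentiating each term of F:
  d/dx[ln(x + 8y^2)] = (16y·y' + 1)/(x + 8y^2)
  d/dx[-1] = 0

Collecting, the y'-free part is the partial derivative in x and the y' coefficient is the partial derivative in y:
  ∂F/∂x = 1/(x + 8y^2)
  ∂F/∂y = 16y/(x + 8y^2)

so d/dx[F(x, y(x))] = ∂F/∂x + (∂F/∂y)·y' = 0. Rearranging,
  dy/dx = -(∂F/∂x)/(∂F/∂y) = -(1/(x + 8y^2))/(16y/(x + 8y^2)) = -1/(16y)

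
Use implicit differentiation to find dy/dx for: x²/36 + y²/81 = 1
Take d/dx of both sides. Since y is implicitly a function of x, the chain rule attaches a y' = dy/dx factor whenever we differentiate through y.

Set F(x, y) = (left side) − (right side), so the curve is F = 0. Differentiating each term of F:
  d/dx[x^2/36] = x/18
  d/dx[y^2/81] = 2y·y'/81
  d/dx[-1] = 0

Collecting, the y'-free part is the partial derivative in x and the y' coefficient is the partial derivative in y:
  ∂F/∂x = x/18
  ∂F/∂y = 2y/81

so d/dx[F(x, y(x))] = ∂F/∂x + (∂F/∂y)·y' = 0. Rearranging,
  dy/dx = -(∂F/∂x)/(∂F/∂y) = -(x/18)/(2y/81) = -9x/(4y)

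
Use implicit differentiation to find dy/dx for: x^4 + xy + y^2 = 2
Differentiate the relation implicitly: treat y = y(x) and apply the chain rule, so every y-derivative picks up a y' = dy/dx factor.

With everything moved to the left-hand side, differentiate term by term:
  d/dx[x^4] = 4x^3
  d/dx[xy] = x·y' + y
  d/dx[y^2] = 2y·y'
  d/dx[-2] = 0

Separating the contributions that come from x directly and those that come through y:
  without y':      4x^3 + y
  multiplying y':  x + 2y

so (4x^3 + y) + (x + 2y)·y' = 0, and therefore
  dy/dx = -(4x^3 + y)/(x + 2y) = (-4x^3 - y)/(x + 2y)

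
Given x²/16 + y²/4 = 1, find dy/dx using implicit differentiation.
Differentiate both sides with respect to x, treating y as y(x). By the chain rule, any term containing y contributes a factor of y' = dy/dx when we differentiate it.

Move every term to one side and write the relation as F(x, y) = 0. Term by term,
  d/dx[x^2/16] = x/8
  d/dx[y^2/4] = y·y'/2
  d/dx[-1] = 0

The pieces without y' make up ∂F/∂x and the coefficient of y' is ∂F/∂y:
  ∂F/∂x = x/8,
  ∂F/∂y = y/2.

Since d/dx[F] = ∂F/∂x + (∂F/∂y)·y' = 0, solve for y':
  (∂F/∂y)·y' = -∂F/∂x
  dy/dx = -(∂F/∂x)/(∂F/∂y) = -(x/8)/(y/2) = -x/(4y)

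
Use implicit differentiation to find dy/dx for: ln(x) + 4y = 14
Apply d/dx to both sides, remembering that y depends on x. Each occurrence of y therefore brings in a y' = dy/dx via the chain rule.

With F(x, y) equal to the left-hand side minus the right, differentiate F term by term:
  d/dx[4y] = 4·y'
  d/dx[ln(x)] = 1/x
  d/dx[-14] = 0
Adding these up, d/dx[F] = 0 becomes
  (1/x) + (4)·y' = 0,
so isolating y',
  dy/dx = -(1/x)/(4) = -1/(4x)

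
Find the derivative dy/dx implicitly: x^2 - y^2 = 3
Differentiate both sides with respect to x, treating y as y(x). By the chain rule, any term containing y contributes a factor of y' = dy/dx when we differentiate it.

Move every term to one side and write the relation as F(x, y) = 0. Term by term,
  d/dx[x^2] = 2x
  d/dx[-y^2] = -2y·y'
  d/dx[-3] = 0

The pieces without y' make up ∂F/∂x and the coefficient of y' is ∂F/∂y:
  ∂F/∂x = 2x,
  ∂F/∂y = -2y.

Since d/dx[F] = ∂F/∂x + (∂F/∂y)·y' = 0, solve for y':
  (∂F/∂y)·y' = -∂F/∂x
  dy/dx = -(∂F/∂x)/(∂F/∂y) = -(2x)/(-2y) = x/y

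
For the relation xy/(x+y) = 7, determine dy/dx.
Apply d/dx to both sides, remembering that y depends on x. Each occurrence of y therefore brings in a y' = dy/dx via the chain rule.

With F(x, y) equal to the left-hand side minus the right, differentiate F term by term:
  d/dx[xy/(x + y)] = xy(-y' - 1)/(x + y)^2 + x·y'/(x + y) + y/(x + y)
  d/dx[-7] = 0
Adding these up, d/dx[F] = 0 becomes
  (-xy/(x + y)^2 + y/(x + y)) + (-xy/(x + y)^2 + x/(x + y))·y' = 0,
so isolating y',
  dy/dx = -(-xy/(x + y)^2 + y/(x + y))/(-xy/(x + y)^2 + x/(x + y))
        = -(y^2/(x + y)^2)/(x^2/(x + y)^2) = -y^2/x^2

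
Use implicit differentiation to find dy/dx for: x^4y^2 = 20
Apply d/dx to both sides, remembering that y depends on x. Each occurrence of y therefore brings in a y' = dy/dx via the chain rule.

With F(x, y) equal to the left-hand side minus the right, differentiate F term by term:
  d/dx[x^4y^2] = 2x^4y·y' + 4x^3y^2
  d/dx[-20] = 0
Adding these up, d/dx[F] = 0 becomes
  (4x^3y^2) + (2x^4y)·y' = 0,
so isolating y',
  dy/dx = -(4x^3y^2)/(2x^4y) = -2y/x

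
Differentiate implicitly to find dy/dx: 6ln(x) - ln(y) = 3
Differentiate the relation implicitly: treat y = y(x) and apply the chain rule, so every y-derivative picks up a y' = dy/dx factor.

With everything moved to the left-hand side, differentiate term by term:
  d/dx[6ln(x)] = 6/x
  d/dx[-ln(y)] = -y'/y
  d/dx[-3] = 0

Separating the contributions that come from x directly and those that come through y:
  without y':      6/x
  multiplying y':  -1/y

so (6/x) + (-1/y)·y' = 0, and therefore
  dy/dx = -(6/x)/(-1/y) = 6y/x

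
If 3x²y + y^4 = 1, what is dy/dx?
Differentiate the relation implicitly: treat y = y(x) and apply the chain rule, so every y-derivative picks up a y' = dy/dx factor.

With everything moved to the left-hand side, differentiate term by term:
  d/dx[3x^2y] = 3x^2·y' + 6xy
  d/dx[y^4] = 4y^3·y'
  d/dx[-1] = 0

Separating the contributions that come from x directly and those that come through y:
  without y':      6xy
  multiplying y':  3x^2 + 4y^3

so (6xy) + (3x^2 + 4y^3)·y' = 0, and therefore
  dy/dx = -(6xy)/(3x^2 + 4y^3) = -6xy/(3x^2 + 4y^3)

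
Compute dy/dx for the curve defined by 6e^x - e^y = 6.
Apply d/dx to both sides, remembering that y depends on x. Each occurrence of y therefore brings in a y' = dy/dx via the chain rule.

With F(x, y) equal to the left-hand side minus the right, differentiate F term by term:
  d/dx[6e^(x)] = 6e^(x)
  d/dx[-e^(y)] = -y'·e^(y)
  d/dx[-6] = 0
Adding these up, d/dx[F] = 0 becomes
  (6e^(x)) + (-e^(y))·y' = 0,
so isolating y',
  dy/dx = -(6e^(x))/(-e^(y)) = 6e^(x - y)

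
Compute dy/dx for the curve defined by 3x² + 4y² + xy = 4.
Differentiate the relation implicitly: treat y = y(x) and apply the chain rule, so every y-derivative picks up a y' = dy/dx factor.

With everything moved to the left-hand side, differentiate term by term:
  d/dx[3x^2] = 6x
  d/dx[xy] = x·y' + y
  d/dx[4y^2] = 8y·y'
  d/dx[-4] = 0

Separating the contributions that come from x directly and those that come through y:
  without y':      6x + y
  multiplying y':  x + 8y

so (6x + y) + (x + 8y)·y' = 0, and therefore
  dy/dx = -(6x + y)/(x + 8y) = (-6x - y)/(x + 8y)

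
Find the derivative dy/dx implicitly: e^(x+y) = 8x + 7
Take d/dx of both sides. Since y is implicitly a function of x, the chain rule attaches a y' = dy/dx factor whenever we differentiate through y.

Set F(x, y) = (left side) − (right side), so the curve is F = 0. Differentiating each term of F:
  d/dx[-8x] = -8
  d/dx[e^(x + y)] = (y' + 1)·e^(x + y)
  d/dx[-7] = 0

Collecting, the y'-free part is the partial derivative in x and the y' coefficient is the partial derivative in y:
  ∂F/∂x = e^(x + y) - 8
  ∂F/∂y = e^(x + y)

so d/dx[F(x, y(x))] = ∂F/∂x + (∂F/∂y)·y' = 0. Rearranging,
  dy/dx = -(∂F/∂x)/(∂F/∂y) = -(e^(x + y) - 8)/(e^(x + y)) = 8e^(-x - y) - 1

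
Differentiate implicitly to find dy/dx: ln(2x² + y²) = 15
Differentiate the relation implicitly: treat y = y(x) and apply the chain rule, so every y-derivative picks up a y' = dy/dx factor.

With everything moved to the left-hand side, differentiate term by term:
  d/dx[ln(2x^2 + y^2)] = (4x + 2y·y')/(2x^2 + y^2)
  d/dx[-15] = 0

Separating the contributions that come from x directly and those that come through y:
  without y':      4x/(2x^2 + y^2)
  multiplying y':  2y/(2x^2 + y^2)

so (4x/(2x^2 + y^2)) + (2y/(2x^2 + y^2))·y' = 0, and therefore
  dy/dx = -(4x/(2x^2 + y^2))/(2y/(2x^2 + y^2)) = -2x/y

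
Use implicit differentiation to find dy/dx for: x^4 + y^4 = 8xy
Apply d/dx to both sides, remembering that y depends on x. Each occurrence of y therefore brings in a y' = dy/dx via the chain rule.

With F(x, y) equal to the left-hand side minus the right, differentiate F term by term:
  d/dx[x^4] = 4x^3
  d/dx[-8xy] = -8x·y' - 8y
  d/dx[y^4] = 4y^3·y'
Adding these up, d/dx[F] = 0 becomes
  (4x^3 - 8y) + (-8x + 4y^3)·y' = 0,
so isolating y',
  dy/dx = -(4x^3 - 8y)/(-8x + 4y^3) = (x^3 - 2y)/(2x - y^3)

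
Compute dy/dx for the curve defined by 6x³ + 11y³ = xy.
Apply d/dx to both sides, remembering that y depends on x. Each occurrence of y therefore brings in a y' = dy/dx via the chain rule.

With F(x, y) equal to the left-hand side minus the right, differentiate F term by term:
  d/dx[6x^3] = 18x^2
  d/dx[-xy] = -x·y' - y
  d/dx[11y^3] = 33y^2·y'
Adding these up, d/dx[F] = 0 becomes
  (18x^2 - y) + (-x + 33y^2)·y' = 0,
so isolating y',
  dy/dx = -(18x^2 - y)/(-x + 33y^2) = (18x^2 - y)/(x - 33y^2)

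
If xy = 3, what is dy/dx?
Differentiate both sides with respect to x, treating y as y(x). By the chain rule, any term containing y contributes a factor of y' = dy/dx when we differentiate it.

Move every term to one side and write the relation as F(x, y) = 0. Term by term,
  d/dx[xy] = x·y' + y
  d/dx[-3] = 0

The pieces without y' make up ∂F/∂x and the coefficient of y' is ∂F/∂y:
  ∂F/∂x = y,
  ∂F/∂y = x.

Since d/dx[F] = ∂F/∂x + (∂F/∂y)·y' = 0, solve for y':
  (∂F/∂y)·y' = -∂F/∂x
  dy/dx = -(∂F/∂x)/(∂F/∂y) = -(y)/(x) = -y/x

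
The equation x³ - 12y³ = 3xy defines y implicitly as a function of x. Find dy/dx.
Differentiate both sides with respect to x, treating y as y(x). By the chain rule, any term containing y contributes a factor of y' = dy/dx when we differentiate it.

Move every term to one side and write the relation as F(x, y) = 0. Term by term,
  d/dx[x^3] = 3x^2
  d/dx[-3xy] = -3x·y' - 3y
  d/dx[-12y^3] = -36y^2·y'

The pieces without y' make up ∂F/∂x and the coefficient of y' is ∂F/∂y:
  ∂F/∂x = 3x^2 - 3y,
  ∂F/∂y = -3x - 36y^2.

Since d/dx[F] = ∂F/∂x + (∂F/∂y)·y' = 0, solve for y':
  (∂F/∂y)·y' = -∂F/∂x
  dy/dx = -(∂F/∂x)/(∂F/∂y) = -(3x^2 - 3y)/(-3x - 36y^2) = (x^2 - y)/(x + 12y^2)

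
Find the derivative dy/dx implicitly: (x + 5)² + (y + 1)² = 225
Take d/dx of both sides. Since y is implicitly a function of x, the chain rule attaches a y' = dy/dx factor whenever we differentiate through y.

Set F(x, y) = (left side) − (right side), so the curve is F = 0. Differentiating each term of F:
  d/dx[(x + 5)^2] = 2x + 10
  d/dx[(y + 1)^2] = 2·y'(y + 1)
  d/dx[-225] = 0

Collecting, the y'-free part is the partial derivative in x and the y' coefficient is the partial derivative in y:
  ∂F/∂x = 2x + 10
  ∂F/∂y = 2y + 2

so d/dx[F(x, y(x))] = ∂F/∂x + (∂F/∂y)·y' = 0. Rearranging,
  dy/dx = -(∂F/∂x)/(∂F/∂y) = -(2x + 10)/(2y + 2) = (-x - 5)/(y + 1)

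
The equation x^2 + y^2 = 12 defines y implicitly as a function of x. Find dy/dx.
Differentiate the relation implicitly: treat y = y(x) and apply the chain rule, so every y-derivative picks up a y' = dy/dx factor.

With everything moved to the left-hand side, differentiate term by term:
  d/dx[x^2] = 2x
  d/dx[y^2] = 2y·y'
  d/dx[-12] = 0

Separating the contributions that come from x directly and those that come through y:
  without y':      2x
  multiplying y':  2y

so (2x) + (2y)·y' = 0, and therefore
  dy/dx = -(2x)/(2y) = -x/y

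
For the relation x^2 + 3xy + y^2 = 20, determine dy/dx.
Differentiate both sides with respect to x, treating y as y(x). By the chain rule, any term containing y contributes a factor of y' = dy/dx when we differentiate it.

Move every term to one side and write the relation as F(x, y) = 0. Term by term,
  d/dx[x^2] = 2x
  d/dx[3xy] = 3x·y' + 3y
  d/dx[y^2] = 2y·y'
  d/dx[-20] = 0

The pieces without y' make up ∂F/∂x and the coefficient of y' is ∂F/∂y:
  ∂F/∂x = 2x + 3y,
  ∂F/∂y = 3x + 2y.

Since d/dx[F] = ∂F/∂x + (∂F/∂y)·y' = 0, solve for y':
  (∂F/∂y)·y' = -∂F/∂x
  dy/dx = -(∂F/∂x)/(∂F/∂y) = -(2x + 3y)/(3x + 2y) = (-2x - 3y)/(3x + 2y)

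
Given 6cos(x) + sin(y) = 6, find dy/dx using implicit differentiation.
Take d/dx of both sides. Since y is implicitly a function of x, the chain rule attaches a y' = dy/dx factor whenever we differentiate through y.

Set F(x, y) = (left side) − (right side), so the curve is F = 0. Differentiating each term of F:
  d/dx[sin(y)] = y'·cos(y)
  d/dx[6cos(x)] = -6sin(x)
  d/dx[-6] = 0

Collecting, the y'-free part is the partial derivative in x and the y' coefficient is the partial derivative in y:
  ∂F/∂x = -6sin(x)
  ∂F/∂y = cos(y)

so d/dx[F(x, y(x))] = ∂F/∂x + (∂F/∂y)·y' = 0. Rearranging,
  dy/dx = -(∂F/∂x)/(∂F/∂y) = -(-6sin(x))/(cos(y)) = 6sin(x)/cos(y)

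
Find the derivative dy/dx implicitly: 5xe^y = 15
Take d/dx of both sides. Since y is implicitly a function of x, the chain rule attaches a y' = dy/dx factor whenever we differentiate through y.

Set F(x, y) = (left side) − (right side), so the curve is F = 0. Differentiating each term of F:
  d/dx[5x·e^(y)] = 5x·y'·e^(y) + 5e^(y)
  d/dx[-15] = 0

Collecting, the y'-free part is the partial derivative in x and the y' coefficient is the partial derivative in y:
  ∂F/∂x = 5e^(y)
  ∂F/∂y = 5x·e^(y)

so d/dx[F(x, y(x))] = ∂F/∂x + (∂F/∂y)·y' = 0. Rearranging,
  dy/dx = -(∂F/∂x)/(∂F/∂y) = -(5e^(y))/(5x·e^(y)) = -1/x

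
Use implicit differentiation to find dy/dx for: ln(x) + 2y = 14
Differentiate both sides with respect to x, treating y as y(x). By the chain rule, any term containing y contributes a factor of y' = dy/dx when we differentiate it.

Move every term to one side and write the relation as F(x, y) = 0. Term by term,
  d/dx[2y] = 2·y'
  d/dx[ln(x)] = 1/x
  d/dx[-14] = 0

The pieces without y' make up ∂F/∂x and the coefficient of y' is ∂F/∂y:
  ∂F/∂x = 1/x,
  ∂F/∂y = 2.

Since d/dx[F] = ∂F/∂x + (∂F/∂y)·y' = 0, solve for y':
  (∂F/∂y)·y' = -∂F/∂x
  dy/dx = -(∂F/∂x)/(∂F/∂y) = -(1/x)/(2) = -1/(2x)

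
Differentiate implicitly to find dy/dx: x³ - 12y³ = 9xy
Differentiate both sides with respect to x, treating y as y(x). By the chain rule, any term containing y contributes a factor of y' = dy/dx when we differentiate it.

Move every term to one side and write the relation as F(x, y) = 0. Term by term,
  d/dx[x^3] = 3x^2
  d/dx[-9xy] = -9x·y' - 9y
  d/dx[-12y^3] = -36y^2·y'

The pieces without y' make up ∂F/∂x and the coefficient of y' is ∂F/∂y:
  ∂F/∂x = 3x^2 - 9y,
  ∂F/∂y = -9x - 36y^2.

Since d/dx[F] = ∂F/∂x + (∂F/∂y)·y' = 0, solve for y':
  (∂F/∂y)·y' = -∂F/∂x
  dy/dx = -(∂F/∂x)/(∂F/∂y) = -(3x^2 - 9y)/(-9x - 36y^2) = (x^2/3 - y)/(x + 4y^2)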